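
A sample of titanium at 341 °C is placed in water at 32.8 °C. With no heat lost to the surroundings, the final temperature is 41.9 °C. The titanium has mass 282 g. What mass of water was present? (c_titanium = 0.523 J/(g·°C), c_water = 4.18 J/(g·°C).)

Let T be the final temperature. ΣQ_i = 0:
282×0.523×(41.9 − 341) + m×4.18×(41.9 − 32.8) = 0
38.04 m = 44113
m = 44113/38.04 ≈ 1160 g

m ≈ 1160 g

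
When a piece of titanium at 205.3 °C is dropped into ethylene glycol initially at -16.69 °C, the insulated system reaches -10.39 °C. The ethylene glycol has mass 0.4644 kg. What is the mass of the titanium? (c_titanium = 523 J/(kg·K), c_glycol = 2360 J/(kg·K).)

m ≈ 0.0612 kg

|Q_titanium| = |Q_glycol|:
m×523×(205.3 − -10.39) = 0.4644×2360×(-10.39 − (-16.69))
112806 m = 6904.7  ⇒  m ≈ 0.06121 kg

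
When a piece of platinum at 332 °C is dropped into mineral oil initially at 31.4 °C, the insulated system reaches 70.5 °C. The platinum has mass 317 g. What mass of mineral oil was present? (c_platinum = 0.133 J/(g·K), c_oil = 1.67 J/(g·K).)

Net heat exchanged in the isolated system is zero:
317×0.133×(70.5 − 332) + m×1.67×(70.5 − 31.4) = 0
65.3 m = 11025
m = 11025/65.3 ≈ 168.8 g

m ≈ 169 g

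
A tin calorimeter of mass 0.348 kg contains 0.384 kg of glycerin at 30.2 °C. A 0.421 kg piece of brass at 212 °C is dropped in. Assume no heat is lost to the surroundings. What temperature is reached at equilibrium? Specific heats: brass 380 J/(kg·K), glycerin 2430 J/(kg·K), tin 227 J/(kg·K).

T_f ≈ 55.0 °C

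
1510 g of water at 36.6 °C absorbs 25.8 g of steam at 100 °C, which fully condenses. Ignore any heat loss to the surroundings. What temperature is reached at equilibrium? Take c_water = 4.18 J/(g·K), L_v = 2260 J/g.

T_f ≈ 46.7 °C

Energy conservation, ΣQ = 0:
latent heat released on condensation: 25.8×2260 = 58308; condensate cools 100→T: 25.8×4.18×(T − 100) = 107.84(T − 100); original water: 6311.8(T − 36.6)
6419.6 T = 58308 + 10784 + 231012 = 300104
T ≈ 46.75 °C — below 100 °C, confirming all the steam condensed.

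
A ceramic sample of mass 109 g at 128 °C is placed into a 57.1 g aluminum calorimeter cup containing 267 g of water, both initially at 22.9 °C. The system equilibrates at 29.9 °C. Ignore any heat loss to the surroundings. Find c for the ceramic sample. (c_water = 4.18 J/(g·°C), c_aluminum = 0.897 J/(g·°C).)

Heat gained plus heat lost sum to zero:
109×c×(29.9 − 128) + 267×4.18×(29.9 − 22.9) + 57.1×0.897×(29.9 − 22.9) = 0
-10693 c = -8171
c = -8171/-10693 ≈ 0.7641 J/(g·°C)

c ≈ 0.764 J/(g·°C)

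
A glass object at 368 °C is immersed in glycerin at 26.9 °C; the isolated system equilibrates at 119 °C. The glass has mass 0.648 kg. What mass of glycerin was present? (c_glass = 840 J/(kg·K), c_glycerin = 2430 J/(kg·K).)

m ≈ 0.606 kg

Let T be the final temperature. ΣQ_i = 0:
0.648×840×(119 − 368) + m×2430×(119 − 26.9) = 0
223803 m = 135536
m = 135536/223803 ≈ 0.6056 kg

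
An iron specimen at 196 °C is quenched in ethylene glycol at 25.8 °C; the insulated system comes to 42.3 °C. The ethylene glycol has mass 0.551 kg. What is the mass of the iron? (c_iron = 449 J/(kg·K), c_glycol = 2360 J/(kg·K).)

Taking heat into each body as positive, Σ m c ΔT = 0:
m·449·(42.3 − 196) + 0.551·2360·(42.3 − 25.8) = 0
-69011 m = -21456
m = -21456/-69011 ≈ 0.3109 kg

m ≈ 0.311 kg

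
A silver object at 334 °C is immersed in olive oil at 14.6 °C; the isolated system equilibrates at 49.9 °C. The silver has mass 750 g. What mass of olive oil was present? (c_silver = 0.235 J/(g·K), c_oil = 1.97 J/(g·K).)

Heat lost by the silver = heat gained by the oil:
750·0.235·(334 − 49.9) = m·1.97·(49.9 − 14.6)
69.54 m = 50073  ⇒  m ≈ 720 g

m ≈ 720 g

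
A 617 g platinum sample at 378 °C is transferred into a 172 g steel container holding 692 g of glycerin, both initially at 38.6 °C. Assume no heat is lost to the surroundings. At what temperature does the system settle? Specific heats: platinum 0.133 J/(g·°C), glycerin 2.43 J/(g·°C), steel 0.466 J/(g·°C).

T_f ≈ 53.7 °C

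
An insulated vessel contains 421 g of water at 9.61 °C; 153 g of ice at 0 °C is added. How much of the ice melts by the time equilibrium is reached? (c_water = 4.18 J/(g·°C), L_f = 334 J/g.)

m_melted ≈ 50.6 g

Heat available from the water dropping to 0 °C: 421·4.18·9.61 = 16911 J.
Melting all 153 g of ice would need 153·334 = 51102 J.
16911 J < 51102 J, so only part of the ice melts and the system sits at 0 °C.
m_melted·334 = 16911  ⇒  m_melted ≈ 50.63 g.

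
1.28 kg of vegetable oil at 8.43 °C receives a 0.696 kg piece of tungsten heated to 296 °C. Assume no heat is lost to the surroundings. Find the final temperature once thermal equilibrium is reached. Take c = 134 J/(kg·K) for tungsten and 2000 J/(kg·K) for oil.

T_f ≈ 18.5 °C

Heat lost by the tungsten equals heat gained by the oil:
0.696×134×(296 − T) = 1.28×2000×(T − 8.43)
93.26(296 − T) = 2560(T − 8.43)
2653.3 T = 49187  ⇒  T ≈ 18.54 °C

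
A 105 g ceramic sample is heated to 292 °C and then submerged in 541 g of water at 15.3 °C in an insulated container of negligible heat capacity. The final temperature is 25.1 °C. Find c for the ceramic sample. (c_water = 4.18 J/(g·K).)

c ≈ 0.791 J/(g·K)

m_s c (T_s − T_f) = m_water c_water (T_f − T_0):
105×c×(292 − 25.1) = 541×4.18×(25.1 − 15.3)
28024 c = 22162  ⇒  c ≈ 0.7908 J/(g·K)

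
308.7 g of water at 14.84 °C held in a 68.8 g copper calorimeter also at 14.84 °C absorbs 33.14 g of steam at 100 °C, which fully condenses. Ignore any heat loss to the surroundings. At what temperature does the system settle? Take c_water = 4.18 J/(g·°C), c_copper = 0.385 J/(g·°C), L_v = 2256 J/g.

T_f ≈ 74.3 °C

Conservation of energy gives ΣQ = 0:
latent heat released on condensation: 33.14×2256 = 74764
  condensed water 100 °C→T: 138.53(T − 100)
  water warms: 308.7×4.18×(T − 14.84) = 1290.4(T − 14.84)
  cup: 26.49(T − 14.84)
1455.4 T = 74764 + 13853 + 19542 = 108158
T ≈ 74.32 °C — below 100 °C, confirming all the steam condensed.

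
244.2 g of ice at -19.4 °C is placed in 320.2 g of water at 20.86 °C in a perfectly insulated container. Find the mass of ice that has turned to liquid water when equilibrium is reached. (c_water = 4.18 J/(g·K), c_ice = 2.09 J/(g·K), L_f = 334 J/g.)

m_melted ≈ 53.9 g

Cooling the water to 0 °C releases 320.2×4.18×20.86 = 27920 J.
Of that, 244.2×2.09×19.4 = 9901.3 J goes to bring the ice to 0 °C, leaving 18018 J.
Melting all 244.2 g of ice would need 244.2×334 = 81563 J.
That's not enough to melt it all — equilibrium is at 0 °C with ice remaining.
Mass melted = 18018/334 ≈ 53.95 g.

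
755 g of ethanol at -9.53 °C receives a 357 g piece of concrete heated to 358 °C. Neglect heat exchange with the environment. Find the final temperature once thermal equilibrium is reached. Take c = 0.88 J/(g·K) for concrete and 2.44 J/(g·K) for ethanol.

Heat lost by the concrete equals heat gained by the ethanol:
357·0.88·(358 − T) = 755·2.44·(T − (-9.53))
314.16(358 − T) = 1842.2(T − (-9.53))
2156.4 T = 94913  ⇒  T ≈ 44.02 °C

T_f ≈ 44.0 °C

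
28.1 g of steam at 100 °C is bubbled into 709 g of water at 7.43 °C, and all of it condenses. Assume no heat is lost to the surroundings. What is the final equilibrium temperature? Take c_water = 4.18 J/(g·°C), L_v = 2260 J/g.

T_f ≈ 31.6 °C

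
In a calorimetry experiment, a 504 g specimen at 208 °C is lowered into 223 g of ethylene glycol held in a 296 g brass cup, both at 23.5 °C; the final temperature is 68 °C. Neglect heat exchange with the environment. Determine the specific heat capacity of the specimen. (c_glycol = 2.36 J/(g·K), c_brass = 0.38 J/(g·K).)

c ≈ 0.403 J/(g·K)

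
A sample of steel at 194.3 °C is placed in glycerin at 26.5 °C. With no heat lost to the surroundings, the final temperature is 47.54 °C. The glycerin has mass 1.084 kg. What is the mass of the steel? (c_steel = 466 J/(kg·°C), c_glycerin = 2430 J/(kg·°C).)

Heat lost by the steel = heat gained by the glycerin:
m×466×(194.3 − 47.54) = 1.084×2430×(47.54 − 26.5)
68390 m = 55422  ⇒  m ≈ 0.8104 kg

m ≈ 0.81 kg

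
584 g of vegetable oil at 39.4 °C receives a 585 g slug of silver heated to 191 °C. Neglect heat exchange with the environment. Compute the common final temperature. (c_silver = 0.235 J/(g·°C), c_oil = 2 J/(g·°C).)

T_f ≈ 55.4 °C

T_f = Σ m_i c_i T_i / Σ m_i c_i:
T_f = (137.47·191 + 1168·39.4) / (137.47 + 1168)
    = 72277 / 1305.5 ≈ 55.36 °C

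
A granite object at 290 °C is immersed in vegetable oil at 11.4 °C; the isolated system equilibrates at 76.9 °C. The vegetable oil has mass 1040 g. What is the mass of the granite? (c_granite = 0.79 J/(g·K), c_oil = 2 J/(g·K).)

Setting the total heat transfer to zero:
m·0.79·(76.9 − 290) + 1040·2·(76.9 − 11.4) = 0
-168.35 m = -136240
m = -136240/-168.35 ≈ 809.3 g

m ≈ 809 g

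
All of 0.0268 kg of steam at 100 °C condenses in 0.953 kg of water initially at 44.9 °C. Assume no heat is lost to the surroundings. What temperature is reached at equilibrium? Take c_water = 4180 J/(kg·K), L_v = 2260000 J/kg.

Conservation of energy gives ΣQ = 0:
steam→water at 100 °C releases m L_v = 0.0268·2260000 = 60568; condensed water 100 °C→T: 112.02(T − 100); original water: 3983.5(T − 44.9)
4095.6 T = 60568 + 11202 + 178861 = 250631
T ≈ 61.20 °C, under the boiling point, so the assumption holds.

T_f ≈ 61.2 °C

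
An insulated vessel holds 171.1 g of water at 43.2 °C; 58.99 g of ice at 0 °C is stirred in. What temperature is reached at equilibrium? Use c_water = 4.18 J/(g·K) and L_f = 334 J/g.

T_f ≈ 11.6 °C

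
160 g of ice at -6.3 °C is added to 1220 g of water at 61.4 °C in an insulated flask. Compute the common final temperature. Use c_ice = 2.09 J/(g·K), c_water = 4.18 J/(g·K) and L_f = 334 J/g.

T_f ≈ 44.7 °C

Energy balance with sensible and latent terms:
ice -6.3→0 °C: 160·2.09·6.3 = 2106.7
  fusion: m_ice L_f = 160·334 = 53440
  warm the meltwater: 668.8 T
  water: 5099.6(T − 61.4)
5768.4 T = 313115 − 55547 = 257569
T ≈ 44.65 °C (positive, so assuming full melt was valid).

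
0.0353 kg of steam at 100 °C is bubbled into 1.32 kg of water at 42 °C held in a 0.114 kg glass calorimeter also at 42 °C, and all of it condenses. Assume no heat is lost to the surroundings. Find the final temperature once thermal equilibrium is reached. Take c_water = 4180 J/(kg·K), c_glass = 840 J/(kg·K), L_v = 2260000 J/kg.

Setting the total heat transfer to zero:
latent heat released on condensation: 0.0353·2260000 = 79778; condensed water 100 °C→T: 147.55(T − 100); water warms: 1.32·4180·(T − 42) = 5517.6(T − 42); cup: 95.76(T − 42)
5760.9 T = 79778 + 14755 + 235761 = 330295
T ≈ 57.33 °C, under the boiling point, so the assumption holds.

T_f ≈ 57.3 °C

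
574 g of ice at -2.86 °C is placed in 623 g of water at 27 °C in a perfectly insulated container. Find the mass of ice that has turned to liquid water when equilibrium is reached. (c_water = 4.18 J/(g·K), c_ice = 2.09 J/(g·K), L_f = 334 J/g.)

m_melted ≈ 200 g

Heat available from the water dropping to 0 °C: 623×4.18×27 = 70312 J.
Of that, 574×2.09×2.86 = 3431 J goes to bring the ice to 0 °C, leaving 66881 J.
Melting all 574 g of ice would need 574×334 = 191716 J.
66881 J < 191716 J, so only part of the ice melts and the system sits at 0 °C.
m_melt = 66881 / L_f = 200.2 g.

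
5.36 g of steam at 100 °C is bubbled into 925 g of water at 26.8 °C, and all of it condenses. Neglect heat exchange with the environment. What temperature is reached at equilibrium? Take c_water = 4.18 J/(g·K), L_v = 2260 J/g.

Energy conservation, ΣQ = 0:
steam→water at 100 °C releases m L_v = 5.36×2260 = 12114; condensed water 100 °C→T: 22.4(T − 100); original water: 3866.5(T − 26.8)
3888.9 T = 12114 + 2240.5 + 103622 = 117976
T ≈ 30.34 °C (< 100 °C, so full condensation is consistent).

T_f ≈ 30.3 °C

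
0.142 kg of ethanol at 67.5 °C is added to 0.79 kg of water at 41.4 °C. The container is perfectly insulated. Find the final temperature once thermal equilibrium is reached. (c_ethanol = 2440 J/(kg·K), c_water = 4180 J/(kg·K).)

T_f is the heat-capacity-weighted average of the initial temperatures:
T_f = (346.48×67.5 + 3302.2×41.4) / (346.48 + 3302.2)
    = 160098 / 3648.7 ≈ 43.88 °C

T_f ≈ 43.9 °C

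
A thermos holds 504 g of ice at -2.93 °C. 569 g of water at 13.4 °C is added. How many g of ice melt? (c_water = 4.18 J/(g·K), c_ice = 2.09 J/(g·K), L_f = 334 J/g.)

m_melted ≈ 86.2 g

Heat available from the water dropping to 0 °C: 569×4.18×13.4 = 31871 J.
Warming the ice to 0 °C takes 504×2.09×2.93 = 3086.3 J, leaving 28784 J for melting.
To melt every bit of ice: 504×334 = 168336 J.
28784 J < 168336 J, so only part of the ice melts and the system sits at 0 °C.
m_melted×334 = 28784  ⇒  m_melted ≈ 86.18 g.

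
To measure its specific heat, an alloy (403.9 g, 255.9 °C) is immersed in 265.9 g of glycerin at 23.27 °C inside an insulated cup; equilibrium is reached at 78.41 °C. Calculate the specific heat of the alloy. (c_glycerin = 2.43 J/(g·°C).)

c ≈ 0.497 J/(g·°C)

m_s c (T_s − T_f) = m_glycerin c_glycerin (T_f − T_0):
403.9·c·(255.9 − 78.41) = 265.9·2.43·(78.41 − 23.27)
71688 c = 35628  ⇒  c ≈ 0.497 J/(g·°C)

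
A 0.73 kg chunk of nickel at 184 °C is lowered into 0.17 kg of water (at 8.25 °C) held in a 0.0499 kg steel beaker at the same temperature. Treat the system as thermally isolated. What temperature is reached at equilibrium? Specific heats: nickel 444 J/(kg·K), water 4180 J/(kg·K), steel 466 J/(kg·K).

Heat gained plus heat lost sum to zero:
0.73×444×(T − 184) + 0.17×4180×(T − 8.25) + 0.0499×466×(T − 8.25) = 0
324.12(T − 184) + 710.6(T − 8.25) + 23.25(T − 8.25) = 0
1058 T = 65692
T = 65692 / 1058 = 62.1 °C

T_f ≈ 62.1 °C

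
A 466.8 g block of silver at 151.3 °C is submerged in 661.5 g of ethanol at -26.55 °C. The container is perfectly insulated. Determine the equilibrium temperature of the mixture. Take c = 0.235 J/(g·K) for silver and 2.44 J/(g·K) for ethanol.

T_f is the heat-capacity-weighted average of the initial temperatures:
T_f = (109.7·151.3 + 1614.1·(-26.55)) / (109.7 + 1614.1)
    = -26256 / 1723.8 ≈ -15.23 °C

T_f ≈ -15.2 °C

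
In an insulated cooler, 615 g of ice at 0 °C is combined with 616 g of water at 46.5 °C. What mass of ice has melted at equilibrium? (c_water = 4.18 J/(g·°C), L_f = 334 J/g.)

Heat available from the water dropping to 0 °C: 616·4.18·46.5 = 119732 J.
Fully melting the ice requires m_ice L_f = 615·334 = 205410 J.
That's not enough to melt it all — equilibrium is at 0 °C with ice remaining.
m_melt = 119732 / L_f = 358.5 g.

m_melted ≈ 358 g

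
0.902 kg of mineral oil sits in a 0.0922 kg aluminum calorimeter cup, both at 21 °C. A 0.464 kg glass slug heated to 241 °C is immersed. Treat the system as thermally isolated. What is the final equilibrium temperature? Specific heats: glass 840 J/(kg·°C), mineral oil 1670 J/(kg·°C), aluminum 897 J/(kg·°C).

T_f ≈ 64.3 °C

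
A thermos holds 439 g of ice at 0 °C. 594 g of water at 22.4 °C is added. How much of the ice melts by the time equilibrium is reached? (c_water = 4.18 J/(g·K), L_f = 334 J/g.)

Cooling the water to 0 °C releases 594·4.18·22.4 = 55617 J.
Melting all 439 g of ice would need 439·334 = 146626 J.
Since 55617 < 146626 J, not all the ice melts; equilibrium is at 0 °C.
m_melted·334 = 55617  ⇒  m_melted ≈ 166.5 g.

m_melted ≈ 167 g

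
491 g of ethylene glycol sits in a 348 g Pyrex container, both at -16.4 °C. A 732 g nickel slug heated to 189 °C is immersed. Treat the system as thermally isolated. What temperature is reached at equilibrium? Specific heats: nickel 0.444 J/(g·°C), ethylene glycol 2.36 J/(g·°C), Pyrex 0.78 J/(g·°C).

Setting the total heat transfer to zero:
732*0.444*(T − 189) + 491*2.36*(T − (-16.4)) + 348*0.78*(T − (-16.4)) = 0
(325.01 + 1158.8 + 271.44) T = 325.01*189 + 1158.8*(-16.4) + 271.44*(-16.4)
T = 37971/1755.2 ≈ 21.63 °C

T_f ≈ 21.6 °C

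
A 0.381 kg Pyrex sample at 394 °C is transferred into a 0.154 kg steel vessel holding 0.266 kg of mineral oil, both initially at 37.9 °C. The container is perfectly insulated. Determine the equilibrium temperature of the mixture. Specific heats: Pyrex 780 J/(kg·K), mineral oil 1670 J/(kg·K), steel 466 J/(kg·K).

Heat gained plus heat lost sum to zero:
0.381·780·(T − 394) + 0.266·1670·(T − 37.9) + 0.154·466·(T − 37.9) = 0
813.16 T = 136645
T = 136645 / 813.16 = 168 °C

T_f ≈ 168.0 °C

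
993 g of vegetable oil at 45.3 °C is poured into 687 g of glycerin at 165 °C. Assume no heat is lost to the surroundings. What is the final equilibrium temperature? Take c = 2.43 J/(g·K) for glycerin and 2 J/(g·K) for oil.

Net heat exchanged in the isolated system is zero:
687·2.43·(T − 165) + 993·2·(T − 45.3) = 0
1669.4(T − 165) + 1986(T − 45.3) = 0
(1669.4 + 1986) T = 1669.4·165 + 1986·45.3
T = 365418 / 3655.4 = 100 °C

T_f ≈ 100.0 °C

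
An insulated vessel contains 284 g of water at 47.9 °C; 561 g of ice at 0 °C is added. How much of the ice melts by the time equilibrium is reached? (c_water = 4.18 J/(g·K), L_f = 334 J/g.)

m_melted ≈ 170 g

Cooling the water to 0 °C releases 284·4.18·47.9 = 56863 J.
To melt every bit of ice: 561·334 = 187374 J.
That's not enough to melt it all — equilibrium is at 0 °C with ice remaining.
m_melt = 56863 / L_f = 170.2 g.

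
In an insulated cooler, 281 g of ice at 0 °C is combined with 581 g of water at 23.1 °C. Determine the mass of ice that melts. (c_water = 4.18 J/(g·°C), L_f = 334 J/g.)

m_melted ≈ 168 g

Water can give up m c ΔT = 581×4.18×23.1 = 56100 J before reaching 0 °C.
Fully melting the ice requires m_ice L_f = 281×334 = 93854 J.
Since 56100 < 93854 J, not all the ice melts; equilibrium is at 0 °C.
Mass melted = 56100/334 ≈ 168 g.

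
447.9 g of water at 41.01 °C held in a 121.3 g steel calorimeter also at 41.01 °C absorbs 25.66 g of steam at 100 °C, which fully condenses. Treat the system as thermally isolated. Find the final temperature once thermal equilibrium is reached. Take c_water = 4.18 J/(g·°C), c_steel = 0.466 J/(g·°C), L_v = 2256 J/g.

T_f ≈ 72.6 °C

Setting the total heat transfer to zero:
condense steam: −25.66×2256 = −57889
  condensate cools 100→T: 25.66×4.18×(T − 100) = 107.26(T − 100)
  water warms: 447.9×4.18×(T − 41.01) = 1872.2(T − 41.01)
  cup: 56.53(T − 41.01)
2036 T = 57889 + 10726 + 79098 = 147713
T ≈ 72.55 °C — below 100 °C, confirming all the steam condensed.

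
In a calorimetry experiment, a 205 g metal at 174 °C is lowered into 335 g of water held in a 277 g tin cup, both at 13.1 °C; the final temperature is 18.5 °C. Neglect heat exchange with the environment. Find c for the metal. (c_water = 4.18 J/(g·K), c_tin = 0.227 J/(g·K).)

Taking heat into each body as positive, Σ m c ΔT = 0:
205×c×(18.5 − 174) + 335×4.18×(18.5 − 13.1) + 277×0.227×(18.5 − 13.1) = 0
-31878 c = -7901.2
c = -7901.2/-31878 ≈ 0.2479 J/(g·K)

c ≈ 0.248 J/(g·K)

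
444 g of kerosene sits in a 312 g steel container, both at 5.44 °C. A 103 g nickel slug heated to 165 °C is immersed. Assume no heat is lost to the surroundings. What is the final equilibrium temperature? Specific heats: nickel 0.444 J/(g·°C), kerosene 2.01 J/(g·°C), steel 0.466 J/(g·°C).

Net heat exchanged in the isolated system is zero:
103×0.444×(T − 165) + 444×2.01×(T − 5.44) + 312×0.466×(T − 5.44) = 0
1083.6 T = 13192
T = 13192 / 1083.6 = 12.2 °C

T_f ≈ 12.2 °C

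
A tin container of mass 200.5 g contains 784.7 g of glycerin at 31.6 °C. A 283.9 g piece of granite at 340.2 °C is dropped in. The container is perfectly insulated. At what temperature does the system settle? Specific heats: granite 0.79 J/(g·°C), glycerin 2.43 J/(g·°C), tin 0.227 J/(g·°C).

T_f ≈ 63.4 °C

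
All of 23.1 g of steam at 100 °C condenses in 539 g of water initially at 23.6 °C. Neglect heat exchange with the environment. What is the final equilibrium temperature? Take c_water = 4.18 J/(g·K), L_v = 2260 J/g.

Net heat exchanged in the isolated system is zero:
latent heat released on condensation: 23.1×2260 = 52206
  condensate cools 100→T: 23.1×4.18×(T − 100) = 96.56(T − 100)
  original water: 2253(T − 23.6)
2349.6 T = 52206 + 9655.8 + 53171 = 115033
T ≈ 48.96 °C (< 100 °C, so full condensation is consistent).

T_f ≈ 49.0 °C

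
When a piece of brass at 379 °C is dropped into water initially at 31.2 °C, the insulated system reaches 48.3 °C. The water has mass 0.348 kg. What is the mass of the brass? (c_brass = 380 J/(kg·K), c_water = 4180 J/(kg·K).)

m ≈ 0.198 kg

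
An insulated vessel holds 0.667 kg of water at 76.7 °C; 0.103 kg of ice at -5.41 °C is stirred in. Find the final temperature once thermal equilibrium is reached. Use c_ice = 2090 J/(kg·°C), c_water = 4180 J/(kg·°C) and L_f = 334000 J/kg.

T_f ≈ 55.4 °C

Conservation of energy gives ΣQ = 0:
warm ice to 0 °C: 0.103·2090·(0 − (-5.41)) = 1164.6; latent heat to melt: 0.103·334000 = 34402; meltwater 0→T: 0.103·4180·T = 430.54 T; water: 2788.1(T − 76.7)
3218.6 T = 213844 − 35567 = 178278
T ≈ 55.39 °C — above 0 °C, consistent with complete melting.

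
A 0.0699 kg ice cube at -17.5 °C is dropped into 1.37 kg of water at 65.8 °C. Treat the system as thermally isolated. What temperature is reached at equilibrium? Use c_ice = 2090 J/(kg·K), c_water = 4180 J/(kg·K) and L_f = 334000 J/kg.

Taking heat into each body as positive, Σ m c ΔT = 0:
warm ice to 0 °C: 0.0699·2090·(0 − (-17.5)) = 2556.6; fusion: m_ice L_f = 0.0699·334000 = 23347; meltwater 0→T: 0.0699·4180·T = 292.18 T; water cools: 1.37·4180·(T − 65.8) = 5726.6(T − 65.8)
6018.8 T = 376810 − 25903 = 350907
T ≈ 58.30 °C — above 0 °C, consistent with complete melting.

T_f ≈ 58.3 °C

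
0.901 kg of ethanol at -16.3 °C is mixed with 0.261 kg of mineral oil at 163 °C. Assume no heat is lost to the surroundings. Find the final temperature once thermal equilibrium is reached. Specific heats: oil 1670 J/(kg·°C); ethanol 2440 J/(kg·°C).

T_f ≈ 13.4 °C

Heat gained plus heat lost sum to zero:
0.261×1670×(T − 163) + 0.901×2440×(T − (-16.3)) = 0
435.87(T − 163) + 2198.4(T − (-16.3)) = 0
(435.87 + 2198.4) T = 435.87×163 + 2198.4×(-16.3)
T = 35212/2634.3 ≈ 13.37 °C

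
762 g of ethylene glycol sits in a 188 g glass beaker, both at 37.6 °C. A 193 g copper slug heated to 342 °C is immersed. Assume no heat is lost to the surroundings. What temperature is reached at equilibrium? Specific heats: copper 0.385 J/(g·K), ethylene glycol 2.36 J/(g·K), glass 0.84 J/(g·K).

T_f ≈ 48.7 °C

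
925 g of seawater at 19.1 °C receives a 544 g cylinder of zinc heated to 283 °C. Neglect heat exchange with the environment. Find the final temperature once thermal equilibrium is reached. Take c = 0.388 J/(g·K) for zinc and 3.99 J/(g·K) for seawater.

|Q_zinc| = |Q_seawater|:
544·0.388·(283 − T) = 925·3.99·(T − 19.1)
211.07(283 − T) = 3690.8(T − 19.1)
3901.8 T = 130227  ⇒  T ≈ 33.38 °C

T_f ≈ 33.4 °C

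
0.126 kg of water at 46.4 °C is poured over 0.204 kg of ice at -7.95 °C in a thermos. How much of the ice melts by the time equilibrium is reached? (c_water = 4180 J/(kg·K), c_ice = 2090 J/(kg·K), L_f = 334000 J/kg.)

m_melted ≈ 0.063 kg

Cooling the water to 0 °C releases 0.126×4180×46.4 = 24438 J.
Warming the ice to 0 °C takes 0.204×2090×7.95 = 3389.6 J, leaving 21048 J for melting.
Fully melting the ice requires m_ice L_f = 0.204×334000 = 68136 J.
That's not enough to melt it all — equilibrium is at 0 °C with ice remaining.
m_melted×334000 = 21048  ⇒  m_melted ≈ 0.06302 kg.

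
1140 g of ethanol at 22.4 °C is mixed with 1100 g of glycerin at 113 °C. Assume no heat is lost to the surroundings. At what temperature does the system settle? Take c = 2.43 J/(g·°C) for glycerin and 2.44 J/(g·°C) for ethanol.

With ΣQ=0 the equilibrium temperature is the m·c-weighted mean:
T_f = (2673·113 + 2781.6·22.4) / (2673 + 2781.6)
    = 364357 / 5454.6 ≈ 66.80 °C

T_f ≈ 66.8 °C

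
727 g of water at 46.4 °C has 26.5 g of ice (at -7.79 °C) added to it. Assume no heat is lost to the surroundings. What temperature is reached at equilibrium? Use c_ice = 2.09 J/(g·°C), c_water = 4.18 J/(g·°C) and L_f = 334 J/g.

T_f ≈ 41.8 °C

Taking heat into each body as positive, Σ m c ΔT = 0:
ice -7.79→0 °C: 26.5×2.09×7.79 = 431.45; melt ice: 26.5×334 = 8851; meltwater 0→T: 26.5×4.18×T = 110.77 T; water: 3038.9(T − 46.4)
3149.6 T = 141003 − 9282.4 = 131721
T ≈ 41.82 °C — above 0 °C, consistent with complete melting.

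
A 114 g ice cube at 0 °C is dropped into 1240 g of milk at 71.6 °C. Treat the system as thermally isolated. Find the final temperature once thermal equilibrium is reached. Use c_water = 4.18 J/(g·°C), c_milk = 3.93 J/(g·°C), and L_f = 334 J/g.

Taking heat into each body as positive, Σ m c ΔT = 0:
melt ice: 114·334 = 38076; warm the meltwater: 476.52 T; milk: 4873.2(T − 71.6)
5349.7 T = 348921 − 38076 = 310845
T ≈ 58.10 °C — above 0 °C, consistent with complete melting.

T_f ≈ 58.1 °C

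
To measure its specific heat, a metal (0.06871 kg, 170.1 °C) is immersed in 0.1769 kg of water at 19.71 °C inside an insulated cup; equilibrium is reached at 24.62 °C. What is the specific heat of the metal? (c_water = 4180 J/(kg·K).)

c ≈ 363 J/(kg·K)

Heat lost by the metal = heat gained by the water:
0.06871×c×(170.1 − 24.62) = 0.1769×4180×(24.62 − 19.71)
9.996 c = 3630.7  ⇒  c ≈ 363.2 J/(kg·K)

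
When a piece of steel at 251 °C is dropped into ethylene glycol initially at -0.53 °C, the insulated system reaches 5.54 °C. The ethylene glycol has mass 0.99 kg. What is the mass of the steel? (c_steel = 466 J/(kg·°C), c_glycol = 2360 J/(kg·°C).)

m ≈ 0.124 kg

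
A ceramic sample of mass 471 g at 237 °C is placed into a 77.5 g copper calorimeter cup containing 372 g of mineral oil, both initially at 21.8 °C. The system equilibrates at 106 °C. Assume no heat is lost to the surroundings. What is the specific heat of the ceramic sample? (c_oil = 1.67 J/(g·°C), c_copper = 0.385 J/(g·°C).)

c ≈ 0.888 J/(g·°C)

Heat gained plus heat lost sum to zero:
471×c×(106 − 237) + 372×1.67×(106 − 21.8) + 77.5×0.385×(106 − 21.8) = 0
-61701 c = -54821
c = -54821/-61701 ≈ 0.8885 J/(g·°C)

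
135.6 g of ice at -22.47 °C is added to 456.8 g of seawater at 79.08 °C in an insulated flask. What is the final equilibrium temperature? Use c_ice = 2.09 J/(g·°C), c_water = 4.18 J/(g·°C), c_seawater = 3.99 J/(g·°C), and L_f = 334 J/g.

T_f ≈ 38.7 °C

Energy conservation, ΣQ = 0:
warm ice to 0 °C: 135.6·2.09·(0 − (-22.47)) = 6368.1
  fusion: m_ice L_f = 135.6·334 = 45290
  meltwater 0→T: 135.6·4.18·T = 566.81 T
  seawater cools: 456.8·3.99·(T − 79.08) = 1822.6(T − 79.08)
2389.4 T = 144134 − 51658 = 92475
T ≈ 38.70 °C (positive, so assuming full melt was valid).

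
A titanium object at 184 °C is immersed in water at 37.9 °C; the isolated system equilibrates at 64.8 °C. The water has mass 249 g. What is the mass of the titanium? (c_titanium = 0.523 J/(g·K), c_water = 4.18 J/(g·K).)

m ≈ 449 g

Heat lost by the titanium = heat gained by the water:
m·0.523·(184 − 64.8) = 249·4.18·(64.8 − 37.9)
62.34 m = 27998  ⇒  m ≈ 449.1 g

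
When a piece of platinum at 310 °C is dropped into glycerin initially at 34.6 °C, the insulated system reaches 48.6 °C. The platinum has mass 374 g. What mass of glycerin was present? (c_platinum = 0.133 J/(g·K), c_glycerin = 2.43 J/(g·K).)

|Q_platinum| = |Q_glycerin|:
374·0.133·(310 − 48.6) = m·2.43·(48.6 − 34.6)
34.02 m = 13003  ⇒  m ≈ 382.2 g

m ≈ 382 g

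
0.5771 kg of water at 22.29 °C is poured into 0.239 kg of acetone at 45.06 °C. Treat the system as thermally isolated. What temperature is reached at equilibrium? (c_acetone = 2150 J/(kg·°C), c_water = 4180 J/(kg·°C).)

T_f ≈ 26.3 °C

Setting the total heat transfer to zero:
0.239×2150×(T − 45.06) + 0.5771×4180×(T − 22.29) = 0
513.85(T − 45.06) + 2412.3(T − 22.29) = 0
(513.85 + 2412.3) T = 513.85×45.06 + 2412.3×22.29
T ≈ 26.29 °C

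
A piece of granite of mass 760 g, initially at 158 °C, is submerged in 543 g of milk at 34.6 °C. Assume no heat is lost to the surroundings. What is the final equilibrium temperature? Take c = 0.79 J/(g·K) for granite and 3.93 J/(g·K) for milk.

Heat gained plus heat lost sum to zero:
760·0.79·(T − 158) + 543·3.93·(T − 34.6) = 0
2734.4 T = 168699
T = 168699 / 2734.4 = 61.7 °C

T_f ≈ 61.7 °C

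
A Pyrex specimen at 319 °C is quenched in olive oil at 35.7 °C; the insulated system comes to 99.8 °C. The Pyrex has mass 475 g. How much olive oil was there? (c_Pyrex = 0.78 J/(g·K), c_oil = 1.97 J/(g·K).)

m ≈ 643 g

Conservation of energy gives ΣQ = 0:
475·0.78·(99.8 − 319) + m·1.97·(99.8 − 35.7) = 0
126.28 m = 81214
m = 81214/126.28 ≈ 643.1 g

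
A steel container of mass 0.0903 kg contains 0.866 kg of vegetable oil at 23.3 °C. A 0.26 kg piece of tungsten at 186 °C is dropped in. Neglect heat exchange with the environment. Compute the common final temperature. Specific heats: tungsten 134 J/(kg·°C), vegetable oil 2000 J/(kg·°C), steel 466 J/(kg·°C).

Net heat exchanged in the isolated system is zero:
0.26×134×(T − 186) + 0.866×2000×(T − 23.3) + 0.0903×466×(T − 23.3) = 0
(34.84 + 1732 + 42.08) T = 34.84×186 + 1732×23.3 + 42.08×23.3
T = 47816/1808.9 ≈ 26.43 °C

T_f ≈ 26.4 °C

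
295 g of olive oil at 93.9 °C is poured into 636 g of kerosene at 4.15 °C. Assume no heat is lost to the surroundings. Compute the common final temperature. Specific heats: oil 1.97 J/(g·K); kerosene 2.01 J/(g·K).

Setting the total heat transfer to zero:
295*1.97*(T − 93.9) + 636*2.01*(T − 4.15) = 0
(581.15 + 1278.4) T = 581.15*93.9 + 1278.4*4.15
T ≈ 32.20 °C

T_f ≈ 32.2 °C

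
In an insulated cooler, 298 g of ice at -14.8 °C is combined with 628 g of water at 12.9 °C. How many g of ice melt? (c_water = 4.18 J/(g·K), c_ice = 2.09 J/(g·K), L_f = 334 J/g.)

Cooling the water to 0 °C releases 628·4.18·12.9 = 33863 J.
Of that, 298·2.09·14.8 = 9217.7 J goes to bring the ice to 0 °C, leaving 24645 J.
Fully melting the ice requires m_ice L_f = 298·334 = 99532 J.
24645 J < 99532 J, so only part of the ice melts and the system sits at 0 °C.
Mass melted = 24645/334 ≈ 73.79 g.

m_melted ≈ 73.8 g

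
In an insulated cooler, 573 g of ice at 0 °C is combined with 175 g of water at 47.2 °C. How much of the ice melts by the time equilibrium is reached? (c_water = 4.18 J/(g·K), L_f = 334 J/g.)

m_melted ≈ 103 g

Water can give up m c ΔT = 175·4.18·47.2 = 34527 J before reaching 0 °C.
To melt every bit of ice: 573·334 = 191382 J.
Since 34527 < 191382 J, not all the ice melts; equilibrium is at 0 °C.
m_melt = 34527 / L_f = 103.4 g.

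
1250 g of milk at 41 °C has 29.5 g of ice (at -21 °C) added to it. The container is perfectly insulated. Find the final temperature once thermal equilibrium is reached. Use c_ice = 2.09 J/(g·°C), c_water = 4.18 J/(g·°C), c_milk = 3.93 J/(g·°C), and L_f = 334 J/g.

Setting the total heat transfer to zero:
ice -21→0 °C: 29.5×2.09×21 = 1294.8; latent heat to melt: 29.5×334 = 9853; warm the meltwater: 123.31 T; milk: 4912.5(T − 41)
5035.8 T = 201412 − 11148 = 190265
T ≈ 37.78 °C — above 0 °C, consistent with complete melting.

T_f ≈ 37.8 °C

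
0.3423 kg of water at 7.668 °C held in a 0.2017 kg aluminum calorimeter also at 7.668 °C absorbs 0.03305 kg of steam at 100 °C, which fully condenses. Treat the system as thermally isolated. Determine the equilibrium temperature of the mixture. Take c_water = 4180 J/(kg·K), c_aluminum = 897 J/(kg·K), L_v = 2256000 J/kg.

T_f ≈ 57.6 °C

Taking heat into each body as positive, Σ m c ΔT = 0:
latent heat released on condensation: 0.03305·2256000 = 74561; condensate cools 100→T: 0.03305·4180·(T − 100) = 138.15(T − 100); water warms: 0.3423·4180·(T − 7.668) = 1430.8(T − 7.668); aluminum cup: 0.2017·897·(T − 7.668) = 180.92(T − 7.668)
1749.9 T = 74561 + 13815 + 12359 = 100735
T ≈ 57.57 °C, under the boiling point, so the assumption holds.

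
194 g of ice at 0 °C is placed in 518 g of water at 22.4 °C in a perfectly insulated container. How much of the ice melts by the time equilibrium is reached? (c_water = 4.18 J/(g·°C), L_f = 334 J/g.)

Heat available from the water dropping to 0 °C: 518·4.18·22.4 = 48501 J.
Fully melting the ice requires m_ice L_f = 194·334 = 64796 J.
Since 48501 < 64796 J, not all the ice melts; equilibrium is at 0 °C.
m_melted·334 = 48501  ⇒  m_melted ≈ 145.2 g.

m_melted ≈ 145 g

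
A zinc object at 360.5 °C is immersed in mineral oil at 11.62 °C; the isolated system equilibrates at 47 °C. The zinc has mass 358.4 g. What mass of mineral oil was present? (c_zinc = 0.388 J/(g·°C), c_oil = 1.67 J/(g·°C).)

m ≈ 738 g

Heat gained plus heat lost sum to zero:
358.4·0.388·(47 − 360.5) + m·1.67·(47 − 11.62) = 0
59.08 m = 43595
m = 43595/59.08 ≈ 737.8 g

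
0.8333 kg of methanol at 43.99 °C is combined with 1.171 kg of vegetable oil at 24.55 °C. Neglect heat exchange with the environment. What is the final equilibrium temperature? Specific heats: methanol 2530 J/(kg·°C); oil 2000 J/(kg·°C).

T_f ≈ 33.8 °C

Set heat shed by the hot body equal to heat absorbed by the cold body:
0.8333*2530*(43.99 − T) = 1.171*2000*(T − 24.55)
2108.2(43.99 − T) = 2342(T − 24.55)
4450.2 T = 150238  ⇒  T ≈ 33.76 °C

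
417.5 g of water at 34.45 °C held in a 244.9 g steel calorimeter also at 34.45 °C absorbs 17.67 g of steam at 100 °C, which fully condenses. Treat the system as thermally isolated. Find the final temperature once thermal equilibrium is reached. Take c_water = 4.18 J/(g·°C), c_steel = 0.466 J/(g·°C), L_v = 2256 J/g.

Net heat exchanged in the isolated system is zero:
steam→water at 100 °C releases m L_v = 17.67×2256 = 39864
  condensate cools 100→T: 17.67×4.18×(T − 100) = 73.86(T − 100)
  water warms: 417.5×4.18×(T − 34.45) = 1745.1(T − 34.45)
  cup: 114.12(T − 34.45)
1933.1 T = 39864 + 7386.1 + 64052 = 111302
T ≈ 57.58 °C, under the boiling point, so the assumption holds.

T_f ≈ 57.6 °C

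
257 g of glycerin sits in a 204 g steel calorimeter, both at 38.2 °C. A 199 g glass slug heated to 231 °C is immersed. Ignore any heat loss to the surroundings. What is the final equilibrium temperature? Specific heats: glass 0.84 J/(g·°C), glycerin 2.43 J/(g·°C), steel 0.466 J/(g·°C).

Setting the total heat transfer to zero:
199×0.84×(T − 231) + 257×2.43×(T − 38.2) + 204×0.466×(T − 38.2) = 0
167.16(T − 231) + 624.51(T − 38.2) + 95.06(T − 38.2) = 0
886.73 T = 66102
T = 66102 / 886.73 = 74.5 °C

T_f ≈ 74.5 °C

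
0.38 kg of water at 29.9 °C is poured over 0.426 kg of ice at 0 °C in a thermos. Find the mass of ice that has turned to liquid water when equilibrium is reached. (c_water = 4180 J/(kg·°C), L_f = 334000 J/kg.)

Cooling the water to 0 °C releases 0.38×4180×29.9 = 47493 J.
Melting all 0.426 kg of ice would need 0.426×334000 = 142284 J.
Since 47493 < 142284 J, not all the ice melts; equilibrium is at 0 °C.
m_melt = 47493 / L_f = 0.1422 kg.

m_melted ≈ 0.142 kg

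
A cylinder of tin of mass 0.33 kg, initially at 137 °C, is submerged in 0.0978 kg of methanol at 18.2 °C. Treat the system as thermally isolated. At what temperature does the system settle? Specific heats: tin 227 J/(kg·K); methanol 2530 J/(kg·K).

T_f ≈ 45.8 °C

Let T be the final temperature. ΣQ_i = 0:
0.33×227×(T − 137) + 0.0978×2530×(T − 18.2) = 0
74.91(T − 137) + 247.43(T − 18.2) = 0
(74.91 + 247.43) T = 74.91×137 + 247.43×18.2
T ≈ 45.81 °C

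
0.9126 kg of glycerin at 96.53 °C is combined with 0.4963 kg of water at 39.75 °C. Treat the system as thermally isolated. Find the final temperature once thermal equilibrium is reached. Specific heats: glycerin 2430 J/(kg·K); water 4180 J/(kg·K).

T_f ≈ 69.1 °C

Set heat shed by the hot body equal to heat absorbed by the cold body:
0.9126·2430·(96.53 − T) = 0.4963·4180·(T − 39.75)
2217.6(96.53 − T) = 2074.5(T − 39.75)
4292.2 T = 296529  ⇒  T ≈ 69.09 °C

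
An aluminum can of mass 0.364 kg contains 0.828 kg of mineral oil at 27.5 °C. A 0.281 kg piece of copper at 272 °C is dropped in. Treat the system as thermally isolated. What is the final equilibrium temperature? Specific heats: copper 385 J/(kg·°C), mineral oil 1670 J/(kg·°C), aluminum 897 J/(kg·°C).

Heat gained plus heat lost sum to zero:
0.281·385·(T − 272) + 0.828·1670·(T − 27.5) + 0.364·897·(T − 27.5) = 0
(108.19 + 1382.8 + 326.51) T = 108.19·272 + 1382.8·27.5 + 326.51·27.5
T ≈ 42.05 °C

T_f ≈ 42.1 °C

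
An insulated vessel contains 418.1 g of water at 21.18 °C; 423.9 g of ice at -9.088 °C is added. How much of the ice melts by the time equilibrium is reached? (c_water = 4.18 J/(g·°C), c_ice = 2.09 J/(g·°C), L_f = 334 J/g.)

m_melted ≈ 86.7 g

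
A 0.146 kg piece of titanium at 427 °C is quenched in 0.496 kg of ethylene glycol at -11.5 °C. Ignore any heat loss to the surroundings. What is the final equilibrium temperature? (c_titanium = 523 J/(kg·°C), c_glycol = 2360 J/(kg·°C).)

T_f ≈ 15.4 °C

Taking heat into each body as positive, Σ m c ΔT = 0:
0.146×523×(T − 427) + 0.496×2360×(T − (-11.5)) = 0
76.36(T − 427) + 1170.6(T − (-11.5)) = 0
(76.36 + 1170.6) T = 76.36×427 + 1170.6×(-11.5)
T = 19143/1246.9 ≈ 15.35 °C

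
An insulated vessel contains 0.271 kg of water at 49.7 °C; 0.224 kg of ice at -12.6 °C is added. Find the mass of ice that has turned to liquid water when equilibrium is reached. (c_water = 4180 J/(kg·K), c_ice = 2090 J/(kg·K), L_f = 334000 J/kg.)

Heat available from the water dropping to 0 °C: 0.271×4180×49.7 = 56299 J.
Warming the ice to 0 °C takes 0.224×2090×12.6 = 5898.8 J, leaving 50400 J for melting.
To melt every bit of ice: 0.224×334000 = 74816 J.
Since 50400 < 74816 J, not all the ice melts; equilibrium is at 0 °C.
m_melted×334000 = 50400  ⇒  m_melted ≈ 0.1509 kg.

m_melted ≈ 0.151 kg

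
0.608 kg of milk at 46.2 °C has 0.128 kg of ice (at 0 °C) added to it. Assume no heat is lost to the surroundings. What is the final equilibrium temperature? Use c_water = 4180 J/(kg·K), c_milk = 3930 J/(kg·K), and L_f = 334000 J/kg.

Energy conservation, ΣQ = 0:
melt ice: 0.128·334000 = 42752
  warm the meltwater: 535.04 T
  milk: 2389.4(T − 46.2)
2924.5 T = 110392 − 42752 = 67640
T ≈ 23.13 °C (positive, so assuming full melt was valid).

T_f ≈ 23.1 °C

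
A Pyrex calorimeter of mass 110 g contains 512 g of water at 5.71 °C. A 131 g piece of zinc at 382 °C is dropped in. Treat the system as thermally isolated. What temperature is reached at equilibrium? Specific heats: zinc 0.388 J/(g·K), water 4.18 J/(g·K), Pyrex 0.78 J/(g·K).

T_f ≈ 14.1 °C

Net heat exchanged in the isolated system is zero:
131·0.388·(T − 382) + 512·4.18·(T − 5.71) + 110·0.78·(T − 5.71) = 0
50.83(T − 382) + 2140.2(T − 5.71) + 85.8(T − 5.71) = 0
2276.8 T = 32127
T = 32127 / 2276.8 = 14.1 °C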